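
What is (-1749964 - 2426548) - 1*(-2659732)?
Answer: -1516780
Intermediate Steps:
(-1749964 - 2426548) - 1*(-2659732) = -4176512 + 2659732 = -1516780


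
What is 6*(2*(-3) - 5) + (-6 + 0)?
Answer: -72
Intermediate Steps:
6*(2*(-3) - 5) + (-6 + 0) = 6*(-6 - 5) - 6 = 6*(-11) - 6 = -66 - 6 = -72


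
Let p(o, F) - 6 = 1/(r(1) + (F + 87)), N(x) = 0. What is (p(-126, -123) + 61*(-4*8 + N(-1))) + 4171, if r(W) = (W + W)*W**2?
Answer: 75649/34 ≈ 2225.0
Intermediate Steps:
r(W) = 2*W**3 (r(W) = (2*W)*W**2 = 2*W**3)
p(o, F) = 6 + 1/(89 + F) (p(o, F) = 6 + 1/(2*1**3 + (F + 87)) = 6 + 1/(2*1 + (87 + F)) = 6 + 1/(2 + (87 + F)) = 6 + 1/(89 + F))
(p(-126, -123) + 61*(-4*8 + N(-1))) + 4171 = ((535 + 6*(-123))/(89 - 123) + 61*(-4*8 + 0)) + 4171 = ((535 - 738)/(-34) + 61*(-32 + 0)) + 4171 = (-1/34*(-203) + 61*(-32)) + 4171 = (203/34 - 1952) + 4171 = -66165/34 + 4171 = 75649/34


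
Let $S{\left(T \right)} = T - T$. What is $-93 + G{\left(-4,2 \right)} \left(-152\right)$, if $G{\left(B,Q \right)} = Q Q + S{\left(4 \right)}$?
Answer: $-701$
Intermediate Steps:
$S{\left(T \right)} = 0$
$G{\left(B,Q \right)} = Q^{2}$ ($G{\left(B,Q \right)} = Q Q + 0 = Q^{2} + 0 = Q^{2}$)
$-93 + G{\left(-4,2 \right)} \left(-152\right) = -93 + 2^{2} \left(-152\right) = -93 + 4 \left(-152\right) = -93 - 608 = -701$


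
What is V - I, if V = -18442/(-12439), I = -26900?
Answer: 334627542/12439 ≈ 26901.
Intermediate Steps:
V = 18442/12439 (V = -18442*(-1/12439) = 18442/12439 ≈ 1.4826)
V - I = 18442/12439 - 1*(-26900) = 18442/12439 + 26900 = 334627542/12439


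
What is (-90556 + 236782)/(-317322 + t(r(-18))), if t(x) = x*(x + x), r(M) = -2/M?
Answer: -5922153/12851540 ≈ -0.46081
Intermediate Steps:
t(x) = 2*x² (t(x) = x*(2*x) = 2*x²)
(-90556 + 236782)/(-317322 + t(r(-18))) = (-90556 + 236782)/(-317322 + 2*(-2/(-18))²) = 146226/(-317322 + 2*(-2*(-1/18))²) = 146226/(-317322 + 2*(⅑)²) = 146226/(-317322 + 2*(1/81)) = 146226/(-317322 + 2/81) = 146226/(-25703080/81) = 146226*(-81/25703080) = -5922153/12851540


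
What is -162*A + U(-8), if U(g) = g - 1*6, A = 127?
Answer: -20588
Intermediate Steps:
U(g) = -6 + g (U(g) = g - 6 = -6 + g)
-162*A + U(-8) = -162*127 + (-6 - 8) = -20574 - 14 = -20588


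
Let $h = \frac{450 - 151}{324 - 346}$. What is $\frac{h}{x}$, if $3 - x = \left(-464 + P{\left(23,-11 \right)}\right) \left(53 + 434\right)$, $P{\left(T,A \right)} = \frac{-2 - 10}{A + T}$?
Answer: $- \frac{13}{216612} \approx -6.0015 \cdot 10^{-5}$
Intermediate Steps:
$P{\left(T,A \right)} = - \frac{12}{A + T}$
$h = - \frac{299}{22}$ ($h = \frac{299}{-22} = 299 \left(- \frac{1}{22}\right) = - \frac{299}{22} \approx -13.591$)
$x = 226458$ ($x = 3 - \left(-464 - \frac{12}{-11 + 23}\right) \left(53 + 434\right) = 3 - \left(-464 - \frac{12}{12}\right) 487 = 3 - \left(-464 - 1\right) 487 = 3 - \left(-465\right) 487 = 3 - -226455 = 3 + 226455 = 226458$)
$\frac{h}{x} = - \frac{299}{22 \cdot 226458} = \left(- \frac{299}{22}\right) \frac{1}{226458} = - \frac{13}{216612}$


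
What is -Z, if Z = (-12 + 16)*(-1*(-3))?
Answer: -12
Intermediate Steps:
Z = 12 (Z = 4*3 = 12)
-Z = -1*12 = -12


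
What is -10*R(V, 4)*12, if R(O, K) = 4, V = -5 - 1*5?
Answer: -480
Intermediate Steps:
V = -10 (V = -5 - 5 = -10)
-10*R(V, 4)*12 = -10*4*12 = -40*12 = -480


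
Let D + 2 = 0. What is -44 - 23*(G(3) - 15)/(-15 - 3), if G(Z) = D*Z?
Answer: -425/6 ≈ -70.833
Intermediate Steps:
D = -2 (D = -2 + 0 = -2)
G(Z) = -2*Z
-44 - 23*(G(3) - 15)/(-15 - 3) = -44 - 23*(-2*3 - 15)/(-15 - 3) = -44 - 23*(-6 - 15)/(-18) = -44 - (-483)*(-1)/18 = -44 - 23*7/6 = -44 - 161/6 = -425/6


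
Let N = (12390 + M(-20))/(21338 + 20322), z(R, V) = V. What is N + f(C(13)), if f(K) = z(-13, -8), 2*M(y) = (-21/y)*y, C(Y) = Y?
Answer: -641801/83320 ≈ -7.7028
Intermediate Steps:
M(y) = -21/2 (M(y) = ((-21/y)*y)/2 = (½)*(-21) = -21/2)
f(K) = -8
N = 24759/83320 (N = (12390 - 21/2)/(21338 + 20322) = (24759/2)/41660 = (24759/2)*(1/41660) = 24759/83320 ≈ 0.29716)
N + f(C(13)) = 24759/83320 - 8 = -641801/83320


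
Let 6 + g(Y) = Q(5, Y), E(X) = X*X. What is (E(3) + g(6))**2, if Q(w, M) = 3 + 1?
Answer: 49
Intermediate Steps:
Q(w, M) = 4
E(X) = X**2
g(Y) = -2 (g(Y) = -6 + 4 = -2)
(E(3) + g(6))**2 = (3**2 - 2)**2 = (9 - 2)**2 = 7**2 = 49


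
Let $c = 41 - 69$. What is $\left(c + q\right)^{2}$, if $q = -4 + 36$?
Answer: $16$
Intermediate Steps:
$c = -28$
$q = 32$
$\left(c + q\right)^{2} = \left(-28 + 32\right)^{2} = 4^{2} = 16$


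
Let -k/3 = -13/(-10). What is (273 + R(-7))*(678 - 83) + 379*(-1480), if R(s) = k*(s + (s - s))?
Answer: -764483/2 ≈ -3.8224e+5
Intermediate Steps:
k = -39/10 (k = -(-39)/(-10) = -(-39)*(-1)/10 = -3*13/10 = -39/10 ≈ -3.9000)
R(s) = -39*s/10 (R(s) = -39*(s + (s - s))/10 = -39*(s + 0)/10 = -39*s/10)
(273 + R(-7))*(678 - 83) + 379*(-1480) = (273 - 39/10*(-7))*(678 - 83) + 379*(-1480) = (273 + 273/10)*595 - 560920 = (3003/10)*595 - 560920 = 357357/2 - 560920 = -764483/2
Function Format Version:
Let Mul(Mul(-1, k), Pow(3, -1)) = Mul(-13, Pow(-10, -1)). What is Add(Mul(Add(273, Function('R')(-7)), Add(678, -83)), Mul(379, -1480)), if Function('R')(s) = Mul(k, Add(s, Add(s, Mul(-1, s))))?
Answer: Rational(-764483, 2) ≈ -3.8224e+5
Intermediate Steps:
k = Rational(-39, 10) (k = Mul(-3, Mul(-13, Pow(-10, -1))) = Mul(-3, Mul(-13, Rational(-1, 10))) = Mul(-3, Rational(13, 10)) = Rational(-39, 10) ≈ -3.9000)
Function('R')(s) = Mul(Rational(-39, 10), s) (Function('R')(s) = Mul(Rational(-39, 10), Add(s, Add(s, Mul(-1, s)))) = Mul(Rational(-39, 10), Add(s, 0)) = Mul(Rational(-39, 10), s))
Add(Mul(Add(273, Function('R')(-7)), Add(678, -83)), Mul(379, -1480)) = Add(Mul(Add(273, Mul(Rational(-39, 10), -7)), Add(678, -83)), Mul(379, -1480)) = Add(Mul(Add(273, Rational(273, 10)), 595), -560920) = Add(Mul(Rational(3003, 10), 595), -560920) = Add(Rational(357357, 2), -560920) = Rational(-764483, 2)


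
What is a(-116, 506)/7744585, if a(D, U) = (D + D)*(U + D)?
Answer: -18096/1548917 ≈ -0.011683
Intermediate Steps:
a(D, U) = 2*D*(D + U) (a(D, U) = (2*D)*(D + U) = 2*D*(D + U))
a(-116, 506)/7744585 = (2*(-116)*(-116 + 506))/7744585 = (2*(-116)*390)*(1/7744585) = -90480*1/7744585 = -18096/1548917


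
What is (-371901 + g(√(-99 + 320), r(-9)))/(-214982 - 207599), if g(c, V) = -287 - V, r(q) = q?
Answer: 372179/422581 ≈ 0.88073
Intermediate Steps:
(-371901 + g(√(-99 + 320), r(-9)))/(-214982 - 207599) = (-371901 + (-287 - 1*(-9)))/(-214982 - 207599) = (-371901 + (-287 + 9))/(-422581) = (-371901 - 278)*(-1/422581) = -372179*(-1/422581) = 372179/422581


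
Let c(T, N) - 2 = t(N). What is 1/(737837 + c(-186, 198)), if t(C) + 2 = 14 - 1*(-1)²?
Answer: 1/737850 ≈ 1.3553e-6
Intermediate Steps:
t(C) = 11 (t(C) = -2 + (14 - 1*(-1)²) = -2 + (14 - 1*1) = -2 + (14 - 1) = -2 + 13 = 11)
c(T, N) = 13 (c(T, N) = 2 + 11 = 13)
1/(737837 + c(-186, 198)) = 1/(737837 + 13) = 1/737850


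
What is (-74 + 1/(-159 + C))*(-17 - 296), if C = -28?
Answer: 4331607/187 ≈ 23164.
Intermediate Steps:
(-74 + 1/(-159 + C))*(-17 - 296) = (-74 + 1/(-159 - 28))*(-17 - 296) = (-74 + 1/(-187))*(-313) = (-74 - 1/187)*(-313) = -13839/187*(-313) = 4331607/187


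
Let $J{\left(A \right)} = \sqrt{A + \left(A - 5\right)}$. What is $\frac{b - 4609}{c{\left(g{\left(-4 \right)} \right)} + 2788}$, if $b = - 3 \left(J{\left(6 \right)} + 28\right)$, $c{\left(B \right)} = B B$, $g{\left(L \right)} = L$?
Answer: $- \frac{4693}{2804} - \frac{3 \sqrt{7}}{2804} \approx -1.6765$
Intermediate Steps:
$J{\left(A \right)} = \sqrt{-5 + 2 A}$ ($J{\left(A \right)} = \sqrt{A + \left(A - 5\right)} = \sqrt{A + \left(-5 + A\right)} = \sqrt{-5 + 2 A}$)
$c{\left(B \right)} = B^{2}$
$b = -84 - 3 \sqrt{7}$ ($b = - 3 \left(\sqrt{-5 + 2 \cdot 6} + 28\right) = - 3 \left(\sqrt{-5 + 12} + 28\right) = - 3 \left(\sqrt{7} + 28\right) = - 3 \left(28 + \sqrt{7}\right) = -84 - 3 \sqrt{7} \approx -91.937$)
$\frac{b - 4609}{c{\left(g{\left(-4 \right)} \right)} + 2788} = \frac{\left(-84 - 3 \sqrt{7}\right) - 4609}{\left(-4\right)^{2} + 2788} = \frac{-4693 - 3 \sqrt{7}}{16 + 2788} = \frac{-4693 - 3 \sqrt{7}}{2804} = \left(-4693 - 3 \sqrt{7}\right) \frac{1}{2804} = - \frac{4693}{2804} - \frac{3 \sqrt{7}}{2804}$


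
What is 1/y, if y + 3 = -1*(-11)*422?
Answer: 1/4639 ≈ 0.00021556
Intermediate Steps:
y = 4639 (y = -3 - 1*(-11)*422 = -3 + 11*422 = -3 + 4642 = 4639)
1/y = 1/4639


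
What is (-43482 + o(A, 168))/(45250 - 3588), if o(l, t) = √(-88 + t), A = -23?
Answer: -21741/20831 + 2*√5/20831 ≈ -1.0435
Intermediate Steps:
(-43482 + o(A, 168))/(45250 - 3588) = (-43482 + √(-88 + 168))/(45250 - 3588) = (-43482 + √80)/41662 = (-43482 + 4*√5)*(1/41662) = -21741/20831 + 2*√5/20831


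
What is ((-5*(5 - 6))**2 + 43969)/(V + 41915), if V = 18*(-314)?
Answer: 43994/36263 ≈ 1.2132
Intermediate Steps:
V = -5652
((-5*(5 - 6))**2 + 43969)/(V + 41915) = ((-5*(5 - 6))**2 + 43969)/(-5652 + 41915) = ((-5*(-1))**2 + 43969)/36263 = (5**2 + 43969)*(1/36263) = (25 + 43969)*(1/36263) = 43994*(1/36263) = 43994/36263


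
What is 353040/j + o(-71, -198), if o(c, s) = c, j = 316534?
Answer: -11060437/158267 ≈ -69.885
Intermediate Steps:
353040/j + o(-71, -198) = 353040/316534 - 71 = 353040*(1/316534) - 71 = 176520/158267 - 71 = -11060437/158267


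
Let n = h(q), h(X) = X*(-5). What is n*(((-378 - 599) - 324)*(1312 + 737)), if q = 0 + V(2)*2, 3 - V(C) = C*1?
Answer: 26657490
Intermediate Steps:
V(C) = 3 - C
q = 2 (q = 0 + (3 - 1*2)*2 = 0 + (3 - 2)*2 = 0 + 1*2 = 0 + 2 = 2)
h(X) = -5*X
n = -10 (n = -5*2 = -10)
n*(((-378 - 599) - 324)*(1312 + 737)) = -10*((-378 - 599) - 324)*(1312 + 737) = -10*(-977 - 324)*2049 = -(-13010)*2049 = -10*(-2665749) = 26657490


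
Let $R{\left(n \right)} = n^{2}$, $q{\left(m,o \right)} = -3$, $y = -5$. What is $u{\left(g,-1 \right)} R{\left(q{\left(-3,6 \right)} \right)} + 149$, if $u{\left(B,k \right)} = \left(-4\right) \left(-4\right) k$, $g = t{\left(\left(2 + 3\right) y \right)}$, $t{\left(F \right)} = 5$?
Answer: $5$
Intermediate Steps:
$g = 5$
$u{\left(B,k \right)} = 16 k$
$u{\left(g,-1 \right)} R{\left(q{\left(-3,6 \right)} \right)} + 149 = 16 \left(-1\right) \left(-3\right)^{2} + 149 = \left(-16\right) 9 + 149 = -144 + 149 = 5$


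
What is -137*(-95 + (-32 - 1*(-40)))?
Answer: 11919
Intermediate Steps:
-137*(-95 + (-32 - 1*(-40))) = -137*(-95 + (-32 + 40)) = -137*(-95 + 8) = -137*(-87) = 11919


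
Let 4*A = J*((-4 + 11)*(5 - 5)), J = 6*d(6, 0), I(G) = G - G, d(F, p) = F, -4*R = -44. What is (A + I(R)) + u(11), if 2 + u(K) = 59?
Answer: 57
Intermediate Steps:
R = 11 (R = -¼*(-44) = 11)
u(K) = 57 (u(K) = -2 + 59 = 57)
I(G) = 0
J = 36 (J = 6*6 = 36)
A = 0 (A = (36*((-4 + 11)*(5 - 5)))/4 = (36*(7*0))/4 = (36*0)/4 = (¼)*0 = 0)
(A + I(R)) + u(11) = (0 + 0) + 57 = 0 + 57 = 57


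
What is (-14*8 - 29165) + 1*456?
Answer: -28821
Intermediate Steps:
(-14*8 - 29165) + 1*456 = (-112 - 29165) + 456 = -29277 + 456 = -28821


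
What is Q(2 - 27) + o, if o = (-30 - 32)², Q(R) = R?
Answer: 3819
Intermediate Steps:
o = 3844 (o = (-62)² = 3844)
Q(2 - 27) + o = (2 - 27) + 3844 = -25 + 3844 = 3819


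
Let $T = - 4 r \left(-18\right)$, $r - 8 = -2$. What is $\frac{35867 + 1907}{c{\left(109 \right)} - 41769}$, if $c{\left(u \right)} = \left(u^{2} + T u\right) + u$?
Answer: $\frac{37774}{17309} \approx 2.1823$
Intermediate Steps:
$r = 6$ ($r = 8 - 2 = 6$)
$T = 432$ ($T = \left(-4\right) 6 \left(-18\right) = \left(-24\right) \left(-18\right) = 432$)
$c{\left(u \right)} = u^{2} + 433 u$ ($c{\left(u \right)} = \left(u^{2} + 432 u\right) + u = u^{2} + 433 u$)
$\frac{35867 + 1907}{c{\left(109 \right)} - 41769} = \frac{35867 + 1907}{109 \left(433 + 109\right) - 41769} = \frac{37774}{109 \cdot 542 - 41769} = \frac{37774}{59078 - 41769} = \frac{37774}{17309}$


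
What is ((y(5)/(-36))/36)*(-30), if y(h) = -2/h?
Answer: -1/108 ≈ -0.0092593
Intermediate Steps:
((y(5)/(-36))/36)*(-30) = ((-2/5/(-36))/36)*(-30) = ((-2*⅕*(-1/36))*(1/36))*(-30) = (-⅖*(-1/36)*(1/36))*(-30) = ((1/90)*(1/36))*(-30) = (1/3240)*(-30) = -1/108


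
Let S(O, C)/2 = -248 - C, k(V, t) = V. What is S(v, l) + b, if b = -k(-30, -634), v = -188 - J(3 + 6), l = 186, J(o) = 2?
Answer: -838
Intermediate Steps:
v = -190 (v = -188 - 1*2 = -188 - 2 = -190)
S(O, C) = -496 - 2*C (S(O, C) = 2*(-248 - C) = -496 - 2*C)
b = 30 (b = -1*(-30) = 30)
S(v, l) + b = (-496 - 2*186) + 30 = (-496 - 372) + 30 = -868 + 30 = -838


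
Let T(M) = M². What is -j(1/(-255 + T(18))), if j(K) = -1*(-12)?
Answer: -12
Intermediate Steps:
j(K) = 12
-j(1/(-255 + T(18))) = -1*12 = -12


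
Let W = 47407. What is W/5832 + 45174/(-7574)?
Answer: 47802925/22085784 ≈ 2.1644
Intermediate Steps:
W/5832 + 45174/(-7574) = 47407/5832 + 45174/(-7574) = 47407*(1/5832) + 45174*(-1/7574) = 47407/5832 - 22587/3787 = 47802925/22085784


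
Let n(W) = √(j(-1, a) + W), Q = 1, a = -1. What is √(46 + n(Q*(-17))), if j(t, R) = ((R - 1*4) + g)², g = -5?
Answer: √(46 + √83) ≈ 7.4236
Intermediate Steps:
j(t, R) = (-9 + R)² (j(t, R) = ((R - 1*4) - 5)² = ((R - 4) - 5)² = ((-4 + R) - 5)² = (-9 + R)²)
n(W) = √(100 + W) (n(W) = √((-9 - 1)² + W) = √((-10)² + W) = √(100 + W))
√(46 + n(Q*(-17))) = √(46 + √(100 + 1*(-17))) = √(46 + √(100 - 17)) = √(46 + √83)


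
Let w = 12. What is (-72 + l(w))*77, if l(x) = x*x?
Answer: 5544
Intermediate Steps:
l(x) = x²
(-72 + l(w))*77 = (-72 + 12²)*77 = (-72 + 144)*77 = 72*77 = 5544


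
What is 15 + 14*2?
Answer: 43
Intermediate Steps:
15 + 14*2 = 15 + 28 = 43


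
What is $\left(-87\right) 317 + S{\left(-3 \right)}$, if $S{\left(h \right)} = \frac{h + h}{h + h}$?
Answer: $-27578$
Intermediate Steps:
$S{\left(h \right)} = 1$ ($S{\left(h \right)} = \frac{2 h}{2 h} = 2 h \frac{1}{2 h} = 1$)
$\left(-87\right) 317 + S{\left(-3 \right)} = \left(-87\right) 317 + 1 = -27579 + 1 = -27578$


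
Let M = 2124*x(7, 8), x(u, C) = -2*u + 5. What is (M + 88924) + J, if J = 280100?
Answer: 349908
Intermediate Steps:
x(u, C) = 5 - 2*u
M = -19116 (M = 2124*(5 - 2*7) = 2124*(5 - 14) = 2124*(-9) = -19116)
(M + 88924) + J = (-19116 + 88924) + 280100 = 69808 + 280100 = 349908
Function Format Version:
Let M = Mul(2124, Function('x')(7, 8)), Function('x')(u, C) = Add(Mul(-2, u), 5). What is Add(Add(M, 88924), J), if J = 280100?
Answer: 349908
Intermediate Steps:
Function('x')(u, C) = Add(5, Mul(-2, u))
M = -19116 (M = Mul(2124, Add(5, Mul(-2, 7))) = Mul(2124, Add(5, -14)) = Mul(2124, -9) = -19116)
Add(Add(M, 88924), J) = Add(Add(-19116, 88924), 280100) = Add(69808, 280100) = 349908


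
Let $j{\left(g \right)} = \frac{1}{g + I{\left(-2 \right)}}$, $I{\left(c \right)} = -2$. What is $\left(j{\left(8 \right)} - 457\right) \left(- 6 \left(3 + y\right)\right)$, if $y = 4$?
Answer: $19187$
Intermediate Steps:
$j{\left(g \right)} = \frac{1}{-2 + g}$ ($j{\left(g \right)} = \frac{1}{g - 2} = \frac{1}{-2 + g}$)
$\left(j{\left(8 \right)} - 457\right) \left(- 6 \left(3 + y\right)\right) = \left(\frac{1}{-2 + 8} - 457\right) \left(- 6 \left(3 + 4\right)\right) = \left(\frac{1}{6} - 457\right) \left(\left(-6\right) 7\right) = \left(\frac{1}{6} - 457\right) \left(-42\right) = \left(- \frac{2741}{6}\right) \left(-42\right) = 19187$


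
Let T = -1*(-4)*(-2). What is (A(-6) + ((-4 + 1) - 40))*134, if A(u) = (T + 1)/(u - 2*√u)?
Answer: 67*(-86*√6 + 251*I)/(√6 - 3*I) ≈ -5668.2 - 76.587*I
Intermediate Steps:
T = -8 (T = 4*(-2) = -8)
A(u) = -7/(u - 2*√u) (A(u) = (-8 + 1)/(u - 2*√u) = -7/(u - 2*√u))
(A(-6) + ((-4 + 1) - 40))*134 = (7/(-1*(-6) + 2*√(-6)) + ((-4 + 1) - 40))*134 = (7/(6 + 2*(I*√6)) + (-3 - 40))*134 = (7/(6 + 2*I*√6) - 43)*134 = (-43 + 7/(6 + 2*I*√6))*134 = -5762 + 938/(6 + 2*I*√6)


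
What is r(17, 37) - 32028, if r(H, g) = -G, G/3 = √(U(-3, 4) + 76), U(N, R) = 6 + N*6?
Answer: -32052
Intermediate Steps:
U(N, R) = 6 + 6*N
G = 24 (G = 3*√((6 + 6*(-3)) + 76) = 3*√((6 - 18) + 76) = 3*√(-12 + 76) = 3*√64 = 3*8 = 24)
r(H, g) = -24 (r(H, g) = -1*24 = -24)
r(17, 37) - 32028 = -24 - 32028 = -32052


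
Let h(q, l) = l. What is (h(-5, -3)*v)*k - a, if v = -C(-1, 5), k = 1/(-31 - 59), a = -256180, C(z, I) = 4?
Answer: 3842698/15 ≈ 2.5618e+5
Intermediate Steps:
k = -1/90 (k = 1/(-90) = -1/90 ≈ -0.011111)
v = -4 (v = -1*4 = -4)
(h(-5, -3)*v)*k - a = -3*(-4)*(-1/90) - 1*(-256180) = 12*(-1/90) + 256180 = -2/15 + 256180 = 3842698/15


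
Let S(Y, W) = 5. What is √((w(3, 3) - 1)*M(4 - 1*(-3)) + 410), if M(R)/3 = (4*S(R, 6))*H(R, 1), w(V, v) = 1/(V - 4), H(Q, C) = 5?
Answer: I*√190 ≈ 13.784*I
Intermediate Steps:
w(V, v) = 1/(-4 + V)
M(R) = 300 (M(R) = 3*((4*5)*5) = 3*(20*5) = 3*100 = 300)
√((w(3, 3) - 1)*M(4 - 1*(-3)) + 410) = √((1/(-4 + 3) - 1)*300 + 410) = √((1/(-1) - 1)*300 + 410) = √((-1 - 1)*300 + 410) = √(-2*300 + 410) = √(-600 + 410) = √(-190) = I*√190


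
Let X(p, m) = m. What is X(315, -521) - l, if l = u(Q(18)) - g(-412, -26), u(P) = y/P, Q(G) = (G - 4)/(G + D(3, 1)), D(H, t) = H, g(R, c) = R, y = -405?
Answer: -651/2 ≈ -325.50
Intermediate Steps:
Q(G) = (-4 + G)/(3 + G) (Q(G) = (G - 4)/(G + 3) = (-4 + G)/(3 + G))
u(P) = -405/P
l = -391/2 (l = -405*(3 + 18)/(-4 + 18) - 1*(-412) = -405/(14/21) + 412 = -405/((1/21)*14) + 412 = -405/⅔ + 412 = -405*3/2 + 412 = -1215/2 + 412 = -391/2 ≈ -195.50)
X(315, -521) - l = -521 - 1*(-391/2) = -521 + 391/2 = -651/2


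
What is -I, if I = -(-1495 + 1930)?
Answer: 435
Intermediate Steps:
I = -435 (I = -1*435 = -435)
-I = -1*(-435) = 435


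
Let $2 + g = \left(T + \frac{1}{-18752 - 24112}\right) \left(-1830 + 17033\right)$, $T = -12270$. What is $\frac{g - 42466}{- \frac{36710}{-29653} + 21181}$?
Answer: $- \frac{237155965443591935}{26923602930192} \approx -8808.5$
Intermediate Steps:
$g = - \frac{7995885380771}{42864}$ ($g = -2 + \left(-12270 + \frac{1}{-18752 - 24112}\right) \left(-1830 + 17033\right) = -2 + \left(-12270 + \frac{1}{-42864}\right) 15203 = -2 + \left(-12270 - \frac{1}{42864}\right) 15203 = -2 - \frac{7995885295043}{42864} = - \frac{7995885380771}{42864} \approx -1.8654 \cdot 10^{8}$)
$\frac{g - 42466}{- \frac{36710}{-29653} + 21181} = \frac{- \frac{7995885380771}{42864} - 42466}{- \frac{36710}{-29653} + 21181} = - \frac{7997705643395}{42864 \left(\left(-36710\right) \left(- \frac{1}{29653}\right) + 21181\right)} = - \frac{7997705643395}{42864 \left(\frac{36710}{29653} + 21181\right)} = - \frac{7997705643395}{42864 \cdot \frac{628116903}{29653}} = \left(- \frac{7997705643395}{42864}\right) \frac{29653}{628116903} = - \frac{237155965443591935}{26923602930192}$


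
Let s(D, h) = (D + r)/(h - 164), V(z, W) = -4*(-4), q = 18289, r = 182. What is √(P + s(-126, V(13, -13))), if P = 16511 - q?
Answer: 10*I*√24346/37 ≈ 42.171*I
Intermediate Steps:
V(z, W) = 16
s(D, h) = (182 + D)/(-164 + h) (s(D, h) = (D + 182)/(h - 164) = (182 + D)/(-164 + h))
P = -1778 (P = 16511 - 1*18289 = 16511 - 18289 = -1778)
√(P + s(-126, V(13, -13))) = √(-1778 + (182 - 126)/(-164 + 16)) = √(-1778 + 56/(-148)) = √(-1778 - 1/148*56) = √(-1778 - 14/37) = √(-65800/37) = 10*I*√24346/37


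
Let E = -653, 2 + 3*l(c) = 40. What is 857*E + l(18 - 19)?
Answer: -1678825/3 ≈ -5.5961e+5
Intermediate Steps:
l(c) = 38/3 (l(c) = -2/3 + (1/3)*40 = -2/3 + 40/3 = 38/3)
857*E + l(18 - 19) = 857*(-653) + 38/3 = -559621 + 38/3 = -1678825/3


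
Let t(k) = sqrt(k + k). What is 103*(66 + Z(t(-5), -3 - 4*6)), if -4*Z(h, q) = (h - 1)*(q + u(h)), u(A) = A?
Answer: 25441/4 + 721*I*sqrt(10) ≈ 6360.3 + 2280.0*I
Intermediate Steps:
t(k) = sqrt(2)*sqrt(k) (t(k) = sqrt(2*k) = sqrt(2)*sqrt(k))
Z(h, q) = -(-1 + h)*(h + q)/4 (Z(h, q) = -(h - 1)*(q + h)/4 = -(-1 + h)*(h + q)/4)
103*(66 + Z(t(-5), -3 - 4*6)) = 103*(66 + (-(sqrt(2)*sqrt(-5))**2/4 + (sqrt(2)*sqrt(-5))/4 + (-3 - 4*6)/4 - sqrt(2)*sqrt(-5)*(-3 - 4*6)/4)) = 103*(66 + (-(sqrt(2)*(I*sqrt(5)))**2/4 + (sqrt(2)*(I*sqrt(5)))/4 + (-3 - 24)/4 - sqrt(2)*(I*sqrt(5))*(-3 - 24)/4)) = 103*(66 + (-(I*sqrt(10))**2/4 + (I*sqrt(10))/4 + (1/4)*(-27) - 1/4*I*sqrt(10)*(-27))) = 103*(66 + (-1/4*(-10) + I*sqrt(10)/4 - 27/4 + 27*I*sqrt(10)/4)) = 103*(66 + (5/2 + I*sqrt(10)/4 - 27/4 + 27*I*sqrt(10)/4)) = 103*(66 + (-17/4 + 7*I*sqrt(10))) = 103*(247/4 + 7*I*sqrt(10)) = 25441/4 + 721*I*sqrt(10)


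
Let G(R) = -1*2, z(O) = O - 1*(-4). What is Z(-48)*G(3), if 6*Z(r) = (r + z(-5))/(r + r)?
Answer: -49/288 ≈ -0.17014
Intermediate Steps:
z(O) = 4 + O (z(O) = O + 4 = 4 + O)
Z(r) = (-1 + r)/(12*r) (Z(r) = ((r + (4 - 5))/(r + r))/6 = ((r - 1)/((2*r)))/6 = ((-1 + r)*(1/(2*r)))/6 = ((-1 + r)/(2*r))/6 = (-1 + r)/(12*r))
G(R) = -2
Z(-48)*G(3) = ((1/12)*(-1 - 48)/(-48))*(-2) = ((1/12)*(-1/48)*(-49))*(-2) = (49/576)*(-2) = -49/288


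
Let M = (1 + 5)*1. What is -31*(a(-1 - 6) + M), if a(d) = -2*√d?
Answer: -186 + 62*I*√7 ≈ -186.0 + 164.04*I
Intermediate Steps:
M = 6 (M = 6*1 = 6)
-31*(a(-1 - 6) + M) = -31*(-2*√(-1 - 6) + 6) = -31*(-2*I*√7 + 6) = -31*(6 - 2*I*√7) = -(186 - 62*I*√7) = -186 + 62*I*√7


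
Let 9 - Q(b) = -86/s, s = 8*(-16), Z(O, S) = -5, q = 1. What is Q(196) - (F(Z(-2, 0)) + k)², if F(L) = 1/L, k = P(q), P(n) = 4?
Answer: -9779/1600 ≈ -6.1119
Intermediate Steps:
k = 4
s = -128
Q(b) = 533/64 (Q(b) = 9 - (-86)/(-128) = 9 - (-86)*(-1)/128 = 9 - 1*43/64 = 9 - 43/64 = 533/64)
Q(196) - (F(Z(-2, 0)) + k)² = 533/64 - (1/(-5) + 4)² = 533/64 - (-⅕ + 4)² = 533/64 - (19/5)² = 533/64 - 1*361/25 = 533/64 - 361/25 = -9779/1600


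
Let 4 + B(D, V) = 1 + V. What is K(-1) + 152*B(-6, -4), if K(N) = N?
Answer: -1065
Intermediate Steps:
B(D, V) = -3 + V (B(D, V) = -4 + (1 + V) = -3 + V)
K(-1) + 152*B(-6, -4) = -1 + 152*(-3 - 4) = -1 + 152*(-7) = -1 - 1064 = -1065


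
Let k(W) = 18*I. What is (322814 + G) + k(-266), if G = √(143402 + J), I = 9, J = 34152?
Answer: 322976 + √177554 ≈ 3.2340e+5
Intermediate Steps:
k(W) = 162 (k(W) = 18*9 = 162)
G = √177554 (G = √(143402 + 34152) = √177554 ≈ 421.37)
(322814 + G) + k(-266) = (322814 + √177554) + 162 = 322976 + √177554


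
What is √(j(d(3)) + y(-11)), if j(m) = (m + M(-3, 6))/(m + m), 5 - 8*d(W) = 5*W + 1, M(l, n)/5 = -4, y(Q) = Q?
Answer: I*√1562/22 ≈ 1.7965*I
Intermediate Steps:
M(l, n) = -20 (M(l, n) = 5*(-4) = -20)
d(W) = ½ - 5*W/8 (d(W) = 5/8 - (5*W + 1)/8 = 5/8 - (1 + 5*W)/8 = 5/8 + (-⅛ - 5*W/8) = ½ - 5*W/8)
j(m) = (-20 + m)/(2*m) (j(m) = (m - 20)/(m + m) = (-20 + m)/((2*m)) = (-20 + m)*(1/(2*m)) = (-20 + m)/(2*m))
√(j(d(3)) + y(-11)) = √((-20 + (½ - 5/8*3))/(2*(½ - 5/8*3)) - 11) = √((-20 + (½ - 15/8))/(2*(½ - 15/8)) - 11) = √((-20 - 11/8)/(2*(-11/8)) - 11) = √((½)*(-8/11)*(-171/8) - 11) = √(171/22 - 11) = √(-71/22) = I*√1562/22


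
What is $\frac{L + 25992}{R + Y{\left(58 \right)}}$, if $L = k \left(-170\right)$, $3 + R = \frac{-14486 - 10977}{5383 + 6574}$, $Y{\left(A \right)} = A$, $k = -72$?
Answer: $\frac{38095002}{52681} \approx 723.13$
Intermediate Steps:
$R = - \frac{61334}{11957}$ ($R = -3 + \frac{-14486 - 10977}{5383 + 6574} = -3 - \frac{25463}{11957} = - \frac{61334}{11957} \approx -5.1295$)
$L = 12240$ ($L = \left(-72\right) \left(-170\right) = 12240$)
$\frac{L + 25992}{R + Y{\left(58 \right)}} = \frac{12240 + 25992}{- \frac{61334}{11957} + 58} = \frac{38232}{\frac{632172}{11957}} = 38232 \cdot \frac{11957}{632172} = \frac{38095002}{52681}$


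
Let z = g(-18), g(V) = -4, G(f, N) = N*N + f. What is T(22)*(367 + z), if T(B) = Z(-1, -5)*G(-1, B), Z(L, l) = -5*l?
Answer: 4383225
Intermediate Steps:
G(f, N) = f + N² (G(f, N) = N² + f = f + N²)
T(B) = -25 + 25*B² (T(B) = (-5*(-5))*(-1 + B²) = 25*(-1 + B²) = -25 + 25*B²)
z = -4
T(22)*(367 + z) = (-25 + 25*22²)*(367 - 4) = (-25 + 25*484)*363 = (-25 + 12100)*363 = 12075*363 = 4383225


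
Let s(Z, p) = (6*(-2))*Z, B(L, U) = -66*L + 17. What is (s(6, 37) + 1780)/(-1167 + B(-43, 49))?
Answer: 427/422 ≈ 1.0118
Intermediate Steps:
B(L, U) = 17 - 66*L
s(Z, p) = -12*Z
(s(6, 37) + 1780)/(-1167 + B(-43, 49)) = (-12*6 + 1780)/(-1167 + (17 - 66*(-43))) = (-72 + 1780)/(-1167 + (17 + 2838)) = 1708/(-1167 + 2855) = 1708/1688 = 1708*(1/1688) = 427/422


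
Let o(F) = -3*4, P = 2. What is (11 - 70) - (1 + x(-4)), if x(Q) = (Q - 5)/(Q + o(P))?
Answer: -969/16 ≈ -60.563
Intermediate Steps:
o(F) = -12
x(Q) = (-5 + Q)/(-12 + Q) (x(Q) = (Q - 5)/(Q - 12) = (-5 + Q)/(-12 + Q))
(11 - 70) - (1 + x(-4)) = (11 - 70) - (1 + (-5 - 4)/(-12 - 4)) = -59 - (1 - 9/(-16)) = -59 - (1 - 1/16*(-9)) = -59 - (1 + 9/16) = -59 - 1*25/16 = -59 - 25/16 = -969/16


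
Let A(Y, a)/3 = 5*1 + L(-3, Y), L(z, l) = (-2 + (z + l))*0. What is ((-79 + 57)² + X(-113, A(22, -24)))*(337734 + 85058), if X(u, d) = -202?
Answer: 119227344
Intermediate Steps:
L(z, l) = 0 (L(z, l) = (-2 + (l + z))*0 = (-2 + l + z)*0 = 0)
A(Y, a) = 15 (A(Y, a) = 3*(5*1 + 0) = 3*(5 + 0) = 3*5 = 15)
((-79 + 57)² + X(-113, A(22, -24)))*(337734 + 85058) = ((-79 + 57)² - 202)*(337734 + 85058) = ((-22)² - 202)*422792 = (484 - 202)*422792 = 282*422792 = 119227344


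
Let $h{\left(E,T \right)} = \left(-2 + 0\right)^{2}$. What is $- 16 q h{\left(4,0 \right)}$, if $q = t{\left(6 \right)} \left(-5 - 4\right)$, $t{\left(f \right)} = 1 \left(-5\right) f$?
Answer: $-17280$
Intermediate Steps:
$t{\left(f \right)} = - 5 f$
$h{\left(E,T \right)} = 4$ ($h{\left(E,T \right)} = \left(-2\right)^{2} = 4$)
$q = 270$ ($q = \left(-5\right) 6 \left(-5 - 4\right) = \left(-30\right) \left(-9\right) = 270$)
$- 16 q h{\left(4,0 \right)} = \left(-16\right) 270 \cdot 4 = \left(-4320\right) 4 = -17280$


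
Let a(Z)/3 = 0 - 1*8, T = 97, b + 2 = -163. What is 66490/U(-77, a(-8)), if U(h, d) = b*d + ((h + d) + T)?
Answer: 33245/1978 ≈ 16.807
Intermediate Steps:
b = -165 (b = -2 - 163 = -165)
a(Z) = -24 (a(Z) = 3*(0 - 1*8) = 3*(0 - 8) = 3*(-8) = -24)
U(h, d) = 97 + h - 164*d (U(h, d) = -165*d + ((h + d) + 97) = -165*d + ((d + h) + 97) = -165*d + (97 + d + h) = 97 + h - 164*d)
66490/U(-77, a(-8)) = 66490/(97 - 77 - 164*(-24)) = 66490/(97 - 77 + 3936) = 66490/3956 = 66490*(1/3956) = 33245/1978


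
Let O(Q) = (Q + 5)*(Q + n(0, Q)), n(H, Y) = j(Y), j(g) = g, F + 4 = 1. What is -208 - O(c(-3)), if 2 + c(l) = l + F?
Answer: -256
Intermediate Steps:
F = -3 (F = -4 + 1 = -3)
n(H, Y) = Y
c(l) = -5 + l (c(l) = -2 + (l - 3) = -2 + (-3 + l) = -5 + l)
O(Q) = 2*Q*(5 + Q) (O(Q) = (Q + 5)*(Q + Q) = (5 + Q)*(2*Q) = 2*Q*(5 + Q))
-208 - O(c(-3)) = -208 - 2*(-5 - 3)*(5 + (-5 - 3)) = -208 - 2*(-8)*(5 - 8) = -208 - 2*(-8)*(-3) = -208 - 1*48 = -208 - 48 = -256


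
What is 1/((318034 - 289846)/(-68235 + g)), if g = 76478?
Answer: 8243/28188 ≈ 0.29243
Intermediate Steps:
1/((318034 - 289846)/(-68235 + g)) = 1/((318034 - 289846)/(-68235 + 76478)) = 1/(28188/8243) = 8243/28188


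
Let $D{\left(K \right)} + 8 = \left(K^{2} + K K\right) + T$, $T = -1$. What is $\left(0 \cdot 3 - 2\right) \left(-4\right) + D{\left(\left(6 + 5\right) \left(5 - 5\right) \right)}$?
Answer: $-1$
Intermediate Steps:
$D{\left(K \right)} = -9 + 2 K^{2}$ ($D{\left(K \right)} = -8 - \left(1 - K^{2} - K K\right) = -8 + \left(\left(K^{2} + K^{2}\right) - 1\right) = -8 + \left(2 K^{2} - 1\right) = -8 + \left(-1 + 2 K^{2}\right) = -9 + 2 K^{2}$)
$\left(0 \cdot 3 - 2\right) \left(-4\right) + D{\left(\left(6 + 5\right) \left(5 - 5\right) \right)} = \left(0 \cdot 3 - 2\right) \left(-4\right) - \left(9 - 2 \left(\left(6 + 5\right) \left(5 - 5\right)\right)^{2}\right) = \left(0 - 2\right) \left(-4\right) - \left(9 - 2 \left(11 \cdot 0\right)^{2}\right) = \left(-2\right) \left(-4\right) - \left(9 - 2 \cdot 0^{2}\right) = 8 + \left(-9 + 2 \cdot 0\right) = 8 + \left(-9 + 0\right) = 8 - 9 = -1$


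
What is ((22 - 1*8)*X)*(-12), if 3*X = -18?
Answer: 1008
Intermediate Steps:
X = -6 (X = (⅓)*(-18) = -6)
((22 - 1*8)*X)*(-12) = ((22 - 1*8)*(-6))*(-12) = ((22 - 8)*(-6))*(-12) = (14*(-6))*(-12) = -84*(-12) = 1008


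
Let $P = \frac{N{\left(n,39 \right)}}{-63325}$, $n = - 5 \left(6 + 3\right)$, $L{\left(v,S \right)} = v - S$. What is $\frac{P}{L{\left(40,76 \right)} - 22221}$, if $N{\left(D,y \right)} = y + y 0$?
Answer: $\frac{13}{469808175} \approx 2.7671 \cdot 10^{-8}$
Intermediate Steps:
$n = -45$ ($n = \left(-5\right) 9 = -45$)
$N{\left(D,y \right)} = y$ ($N{\left(D,y \right)} = y + 0 = y$)
$P = - \frac{39}{63325}$ ($P = \frac{39}{-63325} = 39 \left(- \frac{1}{63325}\right) = - \frac{39}{63325} \approx -0.00061587$)
$\frac{P}{L{\left(40,76 \right)} - 22221} = - \frac{39}{63325 \left(\left(40 - 76\right) - 22221\right)} = - \frac{39}{63325 \left(-36 - 22221\right)} = - \frac{39}{63325 \left(-22257\right)} = \left(- \frac{39}{63325}\right) \left(- \frac{1}{22257}\right) = \frac{13}{469808175}$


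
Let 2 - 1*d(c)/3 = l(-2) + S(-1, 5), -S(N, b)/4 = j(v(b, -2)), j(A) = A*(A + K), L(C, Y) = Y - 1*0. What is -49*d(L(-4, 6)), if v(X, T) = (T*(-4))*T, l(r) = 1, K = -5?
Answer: -197715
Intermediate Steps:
L(C, Y) = Y (L(C, Y) = Y + 0 = Y)
v(X, T) = -4*T² (v(X, T) = (-4*T)*T = -4*T²)
j(A) = A*(-5 + A) (j(A) = A*(A - 5) = A*(-5 + A))
S(N, b) = -1344 (S(N, b) = -4*(-4*(-2)²)*(-5 - 4*(-2)²) = -4*(-4*4)*(-5 - 4*4) = -(-64)*(-5 - 16) = -(-64)*(-21) = -4*336 = -1344)
d(c) = 4035 (d(c) = 6 - 3*(1 - 1344) = 6 - 3*(-1343) = 6 + 4029 = 4035)
-49*d(L(-4, 6)) = -49*4035 = -197715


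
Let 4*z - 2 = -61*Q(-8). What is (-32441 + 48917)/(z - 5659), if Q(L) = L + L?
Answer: -32952/10829 ≈ -3.0429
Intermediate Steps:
Q(L) = 2*L
z = 489/2 (z = 1/2 + (-122*(-8))/4 = 1/2 + (-61*(-16))/4 = 1/2 + (1/4)*976 = 1/2 + 244 = 489/2 ≈ 244.50)
(-32441 + 48917)/(z - 5659) = (-32441 + 48917)/(489/2 - 5659) = 16476/(-10829/2) = 16476*(-2/10829) = -32952/10829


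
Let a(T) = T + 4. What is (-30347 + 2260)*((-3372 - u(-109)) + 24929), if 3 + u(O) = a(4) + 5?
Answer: -605190589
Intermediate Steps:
a(T) = 4 + T
u(O) = 10 (u(O) = -3 + ((4 + 4) + 5) = -3 + (8 + 5) = -3 + 13 = 10)
(-30347 + 2260)*((-3372 - u(-109)) + 24929) = (-30347 + 2260)*((-3372 - 1*10) + 24929) = -28087*((-3372 - 10) + 24929) = -28087*(-3382 + 24929) = -28087*21547 = -605190589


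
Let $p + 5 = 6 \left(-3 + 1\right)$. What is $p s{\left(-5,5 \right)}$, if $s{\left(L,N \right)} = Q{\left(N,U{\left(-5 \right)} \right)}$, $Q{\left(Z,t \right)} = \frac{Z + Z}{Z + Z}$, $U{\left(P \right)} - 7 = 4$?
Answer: $-17$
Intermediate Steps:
$U{\left(P \right)} = 11$ ($U{\left(P \right)} = 7 + 4 = 11$)
$Q{\left(Z,t \right)} = 1$ ($Q{\left(Z,t \right)} = \frac{2 Z}{2 Z} = 2 Z \frac{1}{2 Z} = 1$)
$s{\left(L,N \right)} = 1$
$p = -17$ ($p = -5 + 6 \left(-3 + 1\right) = -5 + 6 \left(-2\right) = -5 - 12 = -17$)
$p s{\left(-5,5 \right)} = \left(-17\right) 1 = -17$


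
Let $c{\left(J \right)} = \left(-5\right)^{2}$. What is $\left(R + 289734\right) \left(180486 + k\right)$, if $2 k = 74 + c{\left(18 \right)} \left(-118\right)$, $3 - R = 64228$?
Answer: $40376935432$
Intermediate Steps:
$R = -64225$ ($R = 3 - 64228 = -64225$)
$c{\left(J \right)} = 25$
$k = -1438$ ($k = \frac{74 + 25 \left(-118\right)}{2} = \frac{74 - 2950}{2} = \frac{1}{2} \left(-2876\right) = -1438$)
$\left(R + 289734\right) \left(180486 + k\right) = \left(-64225 + 289734\right) \left(180486 - 1438\right) = 225509 \cdot 179048 = 40376935432$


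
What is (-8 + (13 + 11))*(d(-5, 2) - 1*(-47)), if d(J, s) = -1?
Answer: 736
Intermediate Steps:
(-8 + (13 + 11))*(d(-5, 2) - 1*(-47)) = (-8 + (13 + 11))*(-1 - 1*(-47)) = (-8 + 24)*(-1 + 47) = 16*46 = 736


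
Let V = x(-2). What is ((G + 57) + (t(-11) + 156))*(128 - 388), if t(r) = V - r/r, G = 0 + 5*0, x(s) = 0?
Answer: -55120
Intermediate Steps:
G = 0 (G = 0 + 0 = 0)
V = 0
t(r) = -1 (t(r) = 0 - r/r = 0 - 1*1 = 0 - 1 = -1)
((G + 57) + (t(-11) + 156))*(128 - 388) = ((0 + 57) + (-1 + 156))*(128 - 388) = (57 + 155)*(-260) = 212*(-260) = -55120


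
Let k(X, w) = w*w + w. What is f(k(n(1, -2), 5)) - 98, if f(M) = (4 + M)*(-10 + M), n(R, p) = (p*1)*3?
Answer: 582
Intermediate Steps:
n(R, p) = 3*p (n(R, p) = p*3 = 3*p)
k(X, w) = w + w**2 (k(X, w) = w**2 + w = w + w**2)
f(M) = (-10 + M)*(4 + M)
f(k(n(1, -2), 5)) - 98 = (-40 + (5*(1 + 5))**2 - 30*(1 + 5)) - 98 = (-40 + (5*6)**2 - 30*6) - 98 = (-40 + 30**2 - 6*30) - 98 = (-40 + 900 - 180) - 98 = 680 - 98 = 582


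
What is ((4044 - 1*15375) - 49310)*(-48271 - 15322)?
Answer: 3856343113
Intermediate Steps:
((4044 - 1*15375) - 49310)*(-48271 - 15322) = ((4044 - 15375) - 49310)*(-63593) = (-11331 - 49310)*(-63593) = -60641*(-63593) = 3856343113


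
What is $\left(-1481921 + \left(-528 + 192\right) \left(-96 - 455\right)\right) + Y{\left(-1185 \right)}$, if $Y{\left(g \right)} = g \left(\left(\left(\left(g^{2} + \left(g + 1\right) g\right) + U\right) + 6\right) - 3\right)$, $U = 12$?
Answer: $-3327923585$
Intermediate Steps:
$Y{\left(g \right)} = g \left(15 + g^{2} + g \left(1 + g\right)\right)$ ($Y{\left(g \right)} = g \left(\left(\left(\left(g^{2} + \left(g + 1\right) g\right) + 12\right) + 6\right) - 3\right) = g \left(\left(\left(\left(g^{2} + \left(1 + g\right) g\right) + 12\right) + 6\right) - 3\right) = g \left(\left(\left(\left(g^{2} + g \left(1 + g\right)\right) + 12\right) + 6\right) - 3\right) = g \left(\left(\left(12 + g^{2} + g \left(1 + g\right)\right) + 6\right) - 3\right) = g \left(\left(18 + g^{2} + g \left(1 + g\right)\right) - 3\right) = g \left(15 + g^{2} + g \left(1 + g\right)\right)$)
$\left(-1481921 + \left(-528 + 192\right) \left(-96 - 455\right)\right) + Y{\left(-1185 \right)} = \left(-1481921 + \left(-528 + 192\right) \left(-96 - 455\right)\right) - 1185 \left(15 - 1185 + 2 \left(-1185\right)^{2}\right) = \left(-1481921 - -185136\right) - 1185 \left(15 - 1185 + 2 \cdot 1404225\right) = \left(-1481921 + 185136\right) - 1185 \left(15 - 1185 + 2808450\right) = -1296785 - 3326626800 = -3327923585$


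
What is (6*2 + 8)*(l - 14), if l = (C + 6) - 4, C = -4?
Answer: -320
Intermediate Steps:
l = -2 (l = (-4 + 6) - 4 = 2 - 4 = -2)
(6*2 + 8)*(l - 14) = (6*2 + 8)*(-2 - 14) = (12 + 8)*(-16) = 20*(-16) = -320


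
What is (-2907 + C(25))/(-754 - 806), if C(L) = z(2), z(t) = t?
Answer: 581/312 ≈ 1.8622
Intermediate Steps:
C(L) = 2
(-2907 + C(25))/(-754 - 806) = (-2907 + 2)/(-754 - 806) = -2905/(-1560) = -2905*(-1/1560) = 581/312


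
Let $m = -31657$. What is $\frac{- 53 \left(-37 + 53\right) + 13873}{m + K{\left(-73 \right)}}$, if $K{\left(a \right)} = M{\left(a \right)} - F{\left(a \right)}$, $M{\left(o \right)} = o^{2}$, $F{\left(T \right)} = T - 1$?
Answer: $- \frac{13025}{26254} \approx -0.49611$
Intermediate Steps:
$F{\left(T \right)} = -1 + T$
$K{\left(a \right)} = 1 + a^{2} - a$ ($K{\left(a \right)} = a^{2} - \left(-1 + a\right) = 1 + a^{2} - a$)
$\frac{- 53 \left(-37 + 53\right) + 13873}{m + K{\left(-73 \right)}} = \frac{- 53 \left(-37 + 53\right) + 13873}{-31657 + \left(1 + \left(-73\right)^{2} - -73\right)} = \frac{\left(-53\right) 16 + 13873}{-31657 + \left(1 + 5329 + 73\right)} = \frac{-848 + 13873}{-31657 + 5403} = \frac{13025}{-26254} = 13025 \left(- \frac{1}{26254}\right) = - \frac{13025}{26254}$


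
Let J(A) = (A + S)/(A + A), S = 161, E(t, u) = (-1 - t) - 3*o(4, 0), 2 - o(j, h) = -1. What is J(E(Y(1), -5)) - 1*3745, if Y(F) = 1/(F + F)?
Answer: -22513/6 ≈ -3752.2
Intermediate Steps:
o(j, h) = 3 (o(j, h) = 2 - 1*(-1) = 2 + 1 = 3)
Y(F) = 1/(2*F)
E(t, u) = -10 - t (E(t, u) = (-1 - t) - 3*3 = (-1 - t) - 1*9 = (-1 - t) - 9 = -10 - t)
J(A) = (161 + A)/(2*A) (J(A) = (A + 161)/(A + A) = (161 + A)/((2*A)) = (161 + A)*(1/(2*A)) = (161 + A)/(2*A))
J(E(Y(1), -5)) - 1*3745 = (161 + (-10 - 1/(2*1)))/(2*(-10 - 1/(2*1))) - 1*3745 = (161 + (-10 - 1/2))/(2*(-10 - 1/2)) - 3745 = (161 - 21/2)/(2*(-21/2)) - 3745 = (1/2)*(-2/21)*(301/2) - 3745 = -43/6 - 3745 = -22513/6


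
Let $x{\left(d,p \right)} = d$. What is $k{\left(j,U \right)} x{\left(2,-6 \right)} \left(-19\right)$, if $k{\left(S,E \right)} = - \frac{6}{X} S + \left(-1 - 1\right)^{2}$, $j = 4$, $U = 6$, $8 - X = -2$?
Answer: $- \frac{304}{5} \approx -60.8$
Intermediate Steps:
$X = 10$ ($X = 8 - -2 = 8 + 2 = 10$)
$k{\left(S,E \right)} = 4 - \frac{3 S}{5}$ ($k{\left(S,E \right)} = - \frac{6}{10} S + \left(-1 - 1\right)^{2} = \left(-6\right) \frac{1}{10} S + \left(-2\right)^{2} = - \frac{3 S}{5} + 4 = 4 - \frac{3 S}{5}$)
$k{\left(j,U \right)} x{\left(2,-6 \right)} \left(-19\right) = \left(4 - \frac{12}{5}\right) 2 \left(-19\right) = \frac{8}{5} \cdot 2 \left(-19\right) = \frac{16}{5} \left(-19\right) = - \frac{304}{5}$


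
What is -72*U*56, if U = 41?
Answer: -165312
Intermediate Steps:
-72*U*56 = -72*41*56 = -2952*56 = -165312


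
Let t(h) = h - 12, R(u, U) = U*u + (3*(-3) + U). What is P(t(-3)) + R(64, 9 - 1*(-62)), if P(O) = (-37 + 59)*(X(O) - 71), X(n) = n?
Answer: 2714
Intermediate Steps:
R(u, U) = -9 + U + U*u (R(u, U) = U*u + (-9 + U) = -9 + U + U*u)
t(h) = -12 + h
P(O) = -1562 + 22*O (P(O) = (-37 + 59)*(O - 71) = 22*(-71 + O) = -1562 + 22*O)
P(t(-3)) + R(64, 9 - 1*(-62)) = (-1562 + 22*(-12 - 3)) + (-9 + (9 - 1*(-62)) + (9 - 1*(-62))*64) = (-1562 + 22*(-15)) + (-9 + (9 + 62) + (9 + 62)*64) = (-1562 - 330) + (-9 + 71 + 71*64) = -1892 + (-9 + 71 + 4544) = -1892 + 4606 = 2714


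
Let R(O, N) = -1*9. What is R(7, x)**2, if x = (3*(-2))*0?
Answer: 81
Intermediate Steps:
x = 0 (x = -6*0 = 0)
R(O, N) = -9
R(7, x)**2 = (-9)**2 = 81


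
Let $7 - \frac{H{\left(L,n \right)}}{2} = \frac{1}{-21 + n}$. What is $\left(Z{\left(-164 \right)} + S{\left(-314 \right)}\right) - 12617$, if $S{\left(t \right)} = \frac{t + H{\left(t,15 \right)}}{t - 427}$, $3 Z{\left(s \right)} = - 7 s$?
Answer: $- \frac{27196024}{2223} \approx -12234.0$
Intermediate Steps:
$H{\left(L,n \right)} = 14 - \frac{2}{-21 + n}$
$Z{\left(s \right)} = - \frac{7 s}{3}$ ($Z{\left(s \right)} = \frac{\left(-7\right) s}{3} = - \frac{7 s}{3}$)
$S{\left(t \right)} = \frac{\frac{43}{3} + t}{-427 + t}$ ($S{\left(t \right)} = \frac{t + \frac{2 \left(-148 + 7 \cdot 15\right)}{-21 + 15}}{t - 427} = \frac{t + \frac{2 \left(-148 + 105\right)}{-6}}{-427 + t} = \frac{t + 2 \left(- \frac{1}{6}\right) \left(-43\right)}{-427 + t} = \frac{t + \frac{43}{3}}{-427 + t} = \frac{\frac{43}{3} + t}{-427 + t}$)
$\left(Z{\left(-164 \right)} + S{\left(-314 \right)}\right) - 12617 = \left(\left(- \frac{7}{3}\right) \left(-164\right) + \frac{\frac{43}{3} - 314}{-427 - 314}\right) - 12617 = \left(\frac{1148}{3} + \frac{1}{-741} \left(- \frac{899}{3}\right)\right) - 12617 = \left(\frac{1148}{3} - - \frac{899}{2223}\right) - 12617 = \left(\frac{1148}{3} + \frac{899}{2223}\right) - 12617 = \frac{851567}{2223} - 12617 = - \frac{27196024}{2223}$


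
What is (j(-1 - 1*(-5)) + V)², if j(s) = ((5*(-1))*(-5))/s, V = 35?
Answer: 27225/16 ≈ 1701.6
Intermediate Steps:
j(s) = 25/s (j(s) = (-5*(-5))/s = 25/s)
(j(-1 - 1*(-5)) + V)² = (25/(-1 - 1*(-5)) + 35)² = (25/(-1 + 5) + 35)² = (25/4 + 35)² = (165/4)² = 27225/16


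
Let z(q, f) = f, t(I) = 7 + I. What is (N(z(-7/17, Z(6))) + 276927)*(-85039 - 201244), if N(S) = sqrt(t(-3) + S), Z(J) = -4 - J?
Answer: -79279492341 - 286283*I*sqrt(6) ≈ -7.928e+10 - 7.0125e+5*I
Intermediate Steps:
N(S) = sqrt(4 + S) (N(S) = sqrt((7 - 3) + S) = sqrt(4 + S))
(N(z(-7/17, Z(6))) + 276927)*(-85039 - 201244) = (sqrt(4 + (-4 - 1*6)) + 276927)*(-85039 - 201244) = (sqrt(4 + (-4 - 6)) + 276927)*(-286283) = (sqrt(4 - 10) + 276927)*(-286283) = (sqrt(-6) + 276927)*(-286283) = (I*sqrt(6) + 276927)*(-286283) = (276927 + I*sqrt(6))*(-286283) = -79279492341 - 286283*I*sqrt(6)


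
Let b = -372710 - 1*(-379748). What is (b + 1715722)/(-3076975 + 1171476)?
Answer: -1722760/1905499 ≈ -0.90410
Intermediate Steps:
b = 7038 (b = -372710 + 379748 = 7038)
(b + 1715722)/(-3076975 + 1171476) = (7038 + 1715722)/(-3076975 + 1171476) = 1722760/(-1905499) = 1722760*(-1/1905499) = -1722760/1905499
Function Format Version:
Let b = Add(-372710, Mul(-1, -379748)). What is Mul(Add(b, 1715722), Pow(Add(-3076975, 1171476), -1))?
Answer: Rational(-1722760, 1905499) ≈ -0.90410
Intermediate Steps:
b = 7038 (b = Add(-372710, 379748) = 7038)
Mul(Add(b, 1715722), Pow(Add(-3076975, 1171476), -1)) = Mul(Add(7038, 1715722), Pow(Add(-3076975, 1171476), -1)) = Mul(1722760, Pow(-1905499, -1)) = Mul(1722760, Rational(-1, 1905499)) = Rational(-1722760, 1905499)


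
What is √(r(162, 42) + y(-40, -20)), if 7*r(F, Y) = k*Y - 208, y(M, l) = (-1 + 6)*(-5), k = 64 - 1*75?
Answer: 13*I*√35/7 ≈ 10.987*I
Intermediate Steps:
k = -11 (k = 64 - 75 = -11)
y(M, l) = -25 (y(M, l) = 5*(-5) = -25)
r(F, Y) = -208/7 - 11*Y/7 (r(F, Y) = (-11*Y - 208)/7 = (-208 - 11*Y)/7 = -208/7 - 11*Y/7)
√(r(162, 42) + y(-40, -20)) = √((-208/7 - 11/7*42) - 25) = √((-208/7 - 66) - 25) = √(-670/7 - 25) = √(-845/7) = 13*I*√35/7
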